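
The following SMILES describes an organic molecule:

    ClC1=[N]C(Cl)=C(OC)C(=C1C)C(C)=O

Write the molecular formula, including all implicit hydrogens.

Walk through each heavy atom and fill implicit hydrogens from standard valence (C 4, N 3, O 2, S 2, halogen 1):
  atom 1: Cl (halogen, monovalent) → 0 H
  atom 2: C, bond orders sum to 4 (valence 4) → 0 H
  atom 3: N with explicit H count 0
  atom 4: C, bond orders sum to 4 (valence 4) → 0 H
  atom 5: Cl (halogen, monovalent) → 0 H
  atom 6: C, bond orders sum to 4 (valence 4) → 0 H
  atom 7: O, bond orders sum to 2 (valence 2) → 0 H
  atom 8: C, bond orders sum to 1 (valence 4) → 3 H
  atom 9: C, bond orders sum to 4 (valence 4) → 0 H
  atom 10: C, bond orders sum to 4 (valence 4) → 0 H
  atom 11: C, bond orders sum to 1 (valence 4) → 3 H
  atom 12: C, bond orders sum to 4 (valence 4) → 0 H
  atom 13: C, bond orders sum to 1 (valence 4) → 3 H
  atom 14: O, bond orders sum to 2 (valence 2) → 0 H
Totals → C:9, H:9, Cl:2, N:1, O:2.

C9H9Cl2NO2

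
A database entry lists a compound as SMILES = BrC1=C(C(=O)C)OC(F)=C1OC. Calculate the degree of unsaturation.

Degree of unsaturation = (number of rings) + (number of π bonds).
Ring closures in the SMILES: 1.
π bonds: 3 double bonds (each 1 DoU) → 3 DoU from unsaturation.
Total DoU = 1 + 3 = 4.

4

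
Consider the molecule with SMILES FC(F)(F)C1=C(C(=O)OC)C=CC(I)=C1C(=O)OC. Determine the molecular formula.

C11H8F3IO4

Walk through each heavy atom and fill implicit hydrogens from standard valence (C 4, N 3, O 2, S 2, halogen 1):
  atom 1: F (halogen, monovalent) → 0 H
  atom 2: C, bond orders sum to 4 (valence 4) → 0 H
  atom 3: F (halogen, monovalent) → 0 H
  atom 4: F (halogen, monovalent) → 0 H
  atom 5: C, bond orders sum to 4 (valence 4) → 0 H
  atom 6: C, bond orders sum to 4 (valence 4) → 0 H
  atom 7: C, bond orders sum to 4 (valence 4) → 0 H
  atom 8: O, bond orders sum to 2 (valence 2) → 0 H
  atom 9: O, bond orders sum to 2 (valence 2) → 0 H
  atom 10: C, bond orders sum to 1 (valence 4) → 3 H
  atom 11: C, bond orders sum to 3 (valence 4) → 1 H
  atom 12: C, bond orders sum to 3 (valence 4) → 1 H
  atom 13: C, bond orders sum to 4 (valence 4) → 0 H
  atom 14: I (halogen, monovalent) → 0 H
  atom 15: C, bond orders sum to 4 (valence 4) → 0 H
  atom 16: C, bond orders sum to 4 (valence 4) → 0 H
  atom 17: O, bond orders sum to 2 (valence 2) → 0 H
  atom 18: O, bond orders sum to 2 (valence 2) → 0 H
  atom 19: C, bond orders sum to 1 (valence 4) → 3 H
Totals → C:11, H:8, F:3, I:1, O:4.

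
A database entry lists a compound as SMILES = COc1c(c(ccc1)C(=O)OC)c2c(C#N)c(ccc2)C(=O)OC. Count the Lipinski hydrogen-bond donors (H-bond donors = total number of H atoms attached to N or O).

0

Donors: find every N or O and count the H atoms it carries.
  atom 2 (O): bond orders sum to 2 → 0 H
  atom 10 (O): bond orders sum to 2 → 0 H
  atom 11 (O): bond orders sum to 2 → 0 H
  atom 16 (N): bond orders sum to 3 → 0 H
  atom 22 (O): bond orders sum to 2 → 0 H
  atom 23 (O): bond orders sum to 2 → 0 H
Lipinski HBD = 0.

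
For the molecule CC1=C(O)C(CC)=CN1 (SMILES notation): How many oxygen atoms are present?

1

Scan the SMILES for O atoms (remember two-letter symbols like Cl and Br are single atoms).
Oxygen count: 1.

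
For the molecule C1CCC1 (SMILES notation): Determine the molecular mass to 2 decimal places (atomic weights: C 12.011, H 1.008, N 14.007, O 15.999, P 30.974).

First, the molecular formula is C4H8 (counting implicit H from valence).
  C: 4 × 12.011 = 48.044
  H: 8 × 1.008 = 8.064
Sum: 4×12.011 + 8×1.008 = 56.108 → 56.11 g/mol.

56.11 g/mol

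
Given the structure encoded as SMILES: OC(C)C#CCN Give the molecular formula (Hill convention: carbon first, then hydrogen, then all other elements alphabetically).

C5H9NO

Walk through each heavy atom and fill implicit hydrogens from standard valence (C 4, N 3, O 2, S 2, halogen 1):
  atom 1: O, bond orders sum to 1 (valence 2) → 1 H
  atom 2: C, bond orders sum to 3 (valence 4) → 1 H
  atom 3: C, bond orders sum to 1 (valence 4) → 3 H
  atom 4: C, bond orders sum to 4 (valence 4) → 0 H
  atom 5: C, bond orders sum to 4 (valence 4) → 0 H
  atom 6: C, bond orders sum to 2 (valence 4) → 2 H
  atom 7: N, bond orders sum to 1 (valence 3) → 2 H
Totals → C:5, H:9, N:1, O:1.
In Hill order: C5H9NO.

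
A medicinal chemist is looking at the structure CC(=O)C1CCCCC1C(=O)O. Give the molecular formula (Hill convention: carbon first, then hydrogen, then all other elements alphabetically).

Walk through each heavy atom and fill implicit hydrogens from standard valence (C 4, N 3, O 2, S 2, halogen 1):
  atom 1: C, bond orders sum to 1 (valence 4) → 3 H
  atom 2: C, bond orders sum to 4 (valence 4) → 0 H
  atom 3: O, bond orders sum to 2 (valence 2) → 0 H
  atom 4: C, bond orders sum to 3 (valence 4) → 1 H
  atom 5: C, bond orders sum to 2 (valence 4) → 2 H
  atom 6: C, bond orders sum to 2 (valence 4) → 2 H
  atom 7: C, bond orders sum to 2 (valence 4) → 2 H
  atom 8: C, bond orders sum to 2 (valence 4) → 2 H
  atom 9: C, bond orders sum to 3 (valence 4) → 1 H
  atom 10: C, bond orders sum to 4 (valence 4) → 0 H
  atom 11: O, bond orders sum to 2 (valence 2) → 0 H
  atom 12: O, bond orders sum to 1 (valence 2) → 1 H
Totals → C:9, H:14, O:3.
In Hill order: C9H14O3.

C9H14O3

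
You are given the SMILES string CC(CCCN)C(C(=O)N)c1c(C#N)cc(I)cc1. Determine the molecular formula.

Walk through each heavy atom and fill implicit hydrogens from standard valence (C 4, N 3, O 2, S 2, halogen 1); for lowercase aromatic atoms, an aromatic c carries 1 H when it has two neighbours and 0 H with three, and aromatic n carries 0 H:
  atom 1: C, bond orders sum to 1 (valence 4) → 3 H
  atom 2: C, bond orders sum to 3 (valence 4) → 1 H
  atom 3: C, bond orders sum to 2 (valence 4) → 2 H
  atom 4: C, bond orders sum to 2 (valence 4) → 2 H
  atom 5: C, bond orders sum to 2 (valence 4) → 2 H
  atom 6: N, bond orders sum to 1 (valence 3) → 2 H
  atom 7: C, bond orders sum to 3 (valence 4) → 1 H
  atom 8: C, bond orders sum to 4 (valence 4) → 0 H
  atom 9: O, bond orders sum to 2 (valence 2) → 0 H
  atom 10: N, bond orders sum to 1 (valence 3) → 2 H
  atom 11: aromatic c, 3 neighbours → 0 H
  atom 12: aromatic c, 3 neighbours → 0 H
  atom 13: C, bond orders sum to 4 (valence 4) → 0 H
  atom 14: N, bond orders sum to 3 (valence 3) → 0 H
  atom 15: aromatic c, 2 neighbours → 1 H
  atom 16: aromatic c, 3 neighbours → 0 H
  atom 17: I (halogen, monovalent) → 0 H
  atom 18: aromatic c, 2 neighbours → 1 H
  atom 19: aromatic c, 2 neighbours → 1 H
Totals → C:14, H:18, I:1, N:3, O:1.

C14H18IN3O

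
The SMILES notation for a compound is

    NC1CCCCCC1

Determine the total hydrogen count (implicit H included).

15

Walk through each heavy atom and fill implicit hydrogens from standard valence (C 4, N 3, O 2, S 2, halogen 1):
  atom 1: N, bond orders sum to 1 (valence 3) → 2 H
  atom 2: C, bond orders sum to 3 (valence 4) → 1 H
  atom 3: C, bond orders sum to 2 (valence 4) → 2 H
  atom 4: C, bond orders sum to 2 (valence 4) → 2 H
  atom 5: C, bond orders sum to 2 (valence 4) → 2 H
  atom 6: C, bond orders sum to 2 (valence 4) → 2 H
  atom 7: C, bond orders sum to 2 (valence 4) → 2 H
  atom 8: C, bond orders sum to 2 (valence 4) → 2 H
Total hydrogens: 15.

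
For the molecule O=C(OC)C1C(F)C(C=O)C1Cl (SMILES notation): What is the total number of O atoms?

3

Scan the SMILES for O atoms (remember two-letter symbols like Cl and Br are single atoms).
Oxygen count: 3.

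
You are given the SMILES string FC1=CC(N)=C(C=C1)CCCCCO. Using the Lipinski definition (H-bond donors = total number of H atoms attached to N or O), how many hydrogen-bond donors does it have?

Donors: find every N or O and count the H atoms it carries.
  atom 5 (N): bond orders sum to 1 → 2 H
  atom 14 (O): bond orders sum to 1 → 1 H
Lipinski HBD = 3.

3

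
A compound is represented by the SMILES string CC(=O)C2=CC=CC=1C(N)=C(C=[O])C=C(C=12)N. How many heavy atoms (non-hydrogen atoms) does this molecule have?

Every atom symbol written in the SMILES (organic subset) is one heavy atom; implicit H are not written.
Heavy atoms by element → C:13, N:2, O:2.
Total: 17.

17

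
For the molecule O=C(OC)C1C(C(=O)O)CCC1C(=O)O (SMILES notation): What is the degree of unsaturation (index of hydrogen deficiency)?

Degree of unsaturation = (number of rings) + (number of π bonds).
Ring closures in the SMILES: 1.
π bonds: 3 double bonds (each 1 DoU) → 3 DoU from unsaturation.
Total DoU = 1 + 3 = 4.

4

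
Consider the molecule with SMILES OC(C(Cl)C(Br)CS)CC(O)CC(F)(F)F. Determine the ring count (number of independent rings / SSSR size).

In SMILES, each pair of matching ring-closure digits denotes one ring-closing bond; the number of such bonds equals the number of independent rings.
Ring-closure bonds here: 0.

0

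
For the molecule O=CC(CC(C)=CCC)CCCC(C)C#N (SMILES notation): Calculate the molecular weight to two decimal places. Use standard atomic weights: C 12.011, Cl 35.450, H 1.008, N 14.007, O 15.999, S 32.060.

First, the molecular formula is C14H23NO (counting implicit H from valence).
  C: 14 × 12.011 = 168.154
  H: 23 × 1.008 = 23.184
  N: 1 × 14.007 = 14.007
  O: 1 × 15.999 = 15.999
Sum: 14×12.011 + 23×1.008 + 1×14.007 + 1×15.999 = 221.344 → 221.34 g/mol.

221.34 g/mol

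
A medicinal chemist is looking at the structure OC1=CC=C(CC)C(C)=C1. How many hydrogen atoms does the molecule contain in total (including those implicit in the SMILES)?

12

Walk through each heavy atom and fill implicit hydrogens from standard valence (C 4, N 3, O 2, S 2, halogen 1):
  atom 1: O, bond orders sum to 1 (valence 2) → 1 H
  atom 2: C, bond orders sum to 4 (valence 4) → 0 H
  atom 3: C, bond orders sum to 3 (valence 4) → 1 H
  atom 4: C, bond orders sum to 3 (valence 4) → 1 H
  atom 5: C, bond orders sum to 4 (valence 4) → 0 H
  atom 6: C, bond orders sum to 2 (valence 4) → 2 H
  atom 7: C, bond orders sum to 1 (valence 4) → 3 H
  atom 8: C, bond orders sum to 4 (valence 4) → 0 H
  atom 9: C, bond orders sum to 1 (valence 4) → 3 H
  atom 10: C, bond orders sum to 3 (valence 4) → 1 H
Total hydrogens: 12.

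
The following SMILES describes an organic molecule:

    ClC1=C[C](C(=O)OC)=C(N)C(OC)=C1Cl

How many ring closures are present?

In SMILES, each pair of matching ring-closure digits denotes one ring-closing bond; the number of such bonds equals the number of independent rings.
Ring-closure bonds here: 1.

1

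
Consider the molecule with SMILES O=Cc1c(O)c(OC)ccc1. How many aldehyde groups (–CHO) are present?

The aldehyde motif appears at heavy-atom position 2 in the SMILES.
Other groups present: 1 ether, 1 hydroxyl.
Aldehyde count: 1.

1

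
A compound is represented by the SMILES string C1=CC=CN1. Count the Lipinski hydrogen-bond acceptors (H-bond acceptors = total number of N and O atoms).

N atoms: 1; O atoms: 0.
Lipinski HBA = 1 + 0 = 1.

1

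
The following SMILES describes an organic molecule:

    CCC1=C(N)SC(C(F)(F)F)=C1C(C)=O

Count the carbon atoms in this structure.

9

Count every carbon token in the SMILES (each C, including those in ring-closure positions and inside branches).
Carbon count: 9.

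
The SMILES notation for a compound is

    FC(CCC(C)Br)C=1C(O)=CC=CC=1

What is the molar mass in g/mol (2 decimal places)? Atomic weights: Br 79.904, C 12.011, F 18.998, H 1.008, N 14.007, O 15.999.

First, the molecular formula is C11H14BrFO (counting implicit H from valence).
  Br: 1 × 79.904 = 79.904
  C: 11 × 12.011 = 132.121
  F: 1 × 18.998 = 18.998
  H: 14 × 1.008 = 14.112
  O: 1 × 15.999 = 15.999
Sum: 1×79.904 + 11×12.011 + 1×18.998 + 14×1.008 + 1×15.999 = 261.134 → 261.13 g/mol.

261.13 g/mol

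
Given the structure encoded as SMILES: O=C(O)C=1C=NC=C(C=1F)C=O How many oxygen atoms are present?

Scan the SMILES for O atoms (remember two-letter symbols like Cl and Br are single atoms).
Oxygen count: 3.

3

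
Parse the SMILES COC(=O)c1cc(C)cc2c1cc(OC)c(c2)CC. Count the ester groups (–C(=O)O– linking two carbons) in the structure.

1

The ester motif appears at heavy-atom position 3 in the SMILES.
Other groups present: 1 ether.
Ester count: 1.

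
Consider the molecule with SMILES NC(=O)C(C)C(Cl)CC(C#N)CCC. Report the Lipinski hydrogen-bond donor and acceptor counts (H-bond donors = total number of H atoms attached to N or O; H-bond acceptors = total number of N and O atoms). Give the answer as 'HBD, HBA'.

2, 3

Donors: find every N or O and count the H atoms it carries.
  atom 1 (N): bond orders sum to 1 → 2 H
  atom 3 (O): bond orders sum to 2 → 0 H
  atom 11 (N): bond orders sum to 3 → 0 H
Lipinski HBD = 2.
Acceptors: N atoms = 2, O atoms = 1 → HBA = 3.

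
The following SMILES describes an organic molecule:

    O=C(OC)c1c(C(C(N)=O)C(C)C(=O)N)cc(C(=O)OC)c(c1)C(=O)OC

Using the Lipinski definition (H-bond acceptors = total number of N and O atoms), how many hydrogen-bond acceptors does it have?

10

N atoms: 2; O atoms: 8.
Lipinski HBA = 2 + 8 = 10.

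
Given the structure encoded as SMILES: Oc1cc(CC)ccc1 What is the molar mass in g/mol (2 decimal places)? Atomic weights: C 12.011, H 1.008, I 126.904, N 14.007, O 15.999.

122.17 g/mol

First, the molecular formula is C8H10O (counting implicit H from valence).
  C: 8 × 12.011 = 96.088
  H: 10 × 1.008 = 10.080
  O: 1 × 15.999 = 15.999
Sum: 8×12.011 + 10×1.008 + 1×15.999 = 122.167 → 122.17 g/mol.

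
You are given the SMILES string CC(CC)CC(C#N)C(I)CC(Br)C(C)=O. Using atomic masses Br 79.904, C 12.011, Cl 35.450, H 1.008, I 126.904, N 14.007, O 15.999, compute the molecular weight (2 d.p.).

First, the molecular formula is C12H19BrINO (counting implicit H from valence).
  Br: 1 × 79.904 = 79.904
  C: 12 × 12.011 = 144.132
  H: 19 × 1.008 = 19.152
  I: 1 × 126.904 = 126.904
  N: 1 × 14.007 = 14.007
  O: 1 × 15.999 = 15.999
Sum: 1×79.904 + 12×12.011 + 19×1.008 + 1×126.904 + 1×14.007 + 1×15.999 = 400.098 → 400.10 g/mol.

400.10 g/mol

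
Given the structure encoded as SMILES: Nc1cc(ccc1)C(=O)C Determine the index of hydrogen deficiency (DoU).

5

Molecular formula: C8H9NO.
DoU = (2C + 2 + N − H − X) / 2, where X is the halogen count and O/S are ignored.
    = (2·8 + 2 + 1 − 9 − 0) / 2 = 10 / 2 = 5.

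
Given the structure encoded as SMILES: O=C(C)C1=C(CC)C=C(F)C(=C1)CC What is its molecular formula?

C12H15FO

Walk through each heavy atom and fill implicit hydrogens from standard valence (C 4, N 3, O 2, S 2, halogen 1):
  atom 1: O, bond orders sum to 2 (valence 2) → 0 H
  atom 2: C, bond orders sum to 4 (valence 4) → 0 H
  atom 3: C, bond orders sum to 1 (valence 4) → 3 H
  atom 4: C, bond orders sum to 4 (valence 4) → 0 H
  atom 5: C, bond orders sum to 4 (valence 4) → 0 H
  atom 6: C, bond orders sum to 2 (valence 4) → 2 H
  atom 7: C, bond orders sum to 1 (valence 4) → 3 H
  atom 8: C, bond orders sum to 3 (valence 4) → 1 H
  atom 9: C, bond orders sum to 4 (valence 4) → 0 H
  atom 10: F (halogen, monovalent) → 0 H
  atom 11: C, bond orders sum to 4 (valence 4) → 0 H
  atom 12: C, bond orders sum to 3 (valence 4) → 1 H
  atom 13: C, bond orders sum to 2 (valence 4) → 2 H
  atom 14: C, bond orders sum to 1 (valence 4) → 3 H
Totals → C:12, H:15, F:1, O:1.
In Hill order: C12H15FO.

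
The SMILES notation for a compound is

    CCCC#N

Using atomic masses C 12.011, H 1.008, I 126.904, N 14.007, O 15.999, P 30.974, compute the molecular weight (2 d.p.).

69.11 g/mol

First, the molecular formula is C4H7N (counting implicit H from valence).
  C: 4 × 12.011 = 48.044
  H: 7 × 1.008 = 7.056
  N: 1 × 14.007 = 14.007
Sum: 4×12.011 + 7×1.008 + 1×14.007 = 69.107 → 69.11 g/mol.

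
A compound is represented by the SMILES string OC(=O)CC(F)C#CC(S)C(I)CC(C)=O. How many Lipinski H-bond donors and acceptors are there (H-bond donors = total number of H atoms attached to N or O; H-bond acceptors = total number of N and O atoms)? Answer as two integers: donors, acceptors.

1, 3

Donors: find every N or O and count the H atoms it carries.
  atom 1 (O): bond orders sum to 1 → 1 H
  atom 3 (O): bond orders sum to 2 → 0 H
  atom 16 (O): bond orders sum to 2 → 0 H
Lipinski HBD = 1.
Acceptors: N atoms = 0, O atoms = 3 → HBA = 3.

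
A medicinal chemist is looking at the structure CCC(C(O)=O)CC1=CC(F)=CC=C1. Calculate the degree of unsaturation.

Molecular formula: C11H13FO2.
DoU = (2C + 2 + N − H − X) / 2, where X is the halogen count and O/S are ignored.
    = (2·11 + 2 + 0 − 13 − 1) / 2 = 10 / 2 = 5.

5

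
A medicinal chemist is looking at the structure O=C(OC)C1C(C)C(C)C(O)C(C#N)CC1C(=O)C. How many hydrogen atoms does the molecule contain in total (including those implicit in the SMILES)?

21

Walk through each heavy atom and fill implicit hydrogens from standard valence (C 4, N 3, O 2, S 2, halogen 1):
  atom 1: O, bond orders sum to 2 (valence 2) → 0 H
  atom 2: C, bond orders sum to 4 (valence 4) → 0 H
  atom 3: O, bond orders sum to 2 (valence 2) → 0 H
  atom 4: C, bond orders sum to 1 (valence 4) → 3 H
  atom 5: C, bond orders sum to 3 (valence 4) → 1 H
  atom 6: C, bond orders sum to 3 (valence 4) → 1 H
  atom 7: C, bond orders sum to 1 (valence 4) → 3 H
  atom 8: C, bond orders sum to 3 (valence 4) → 1 H
  atom 9: C, bond orders sum to 1 (valence 4) → 3 H
  atom 10: C, bond orders sum to 3 (valence 4) → 1 H
  atom 11: O, bond orders sum to 1 (valence 2) → 1 H
  atom 12: C, bond orders sum to 3 (valence 4) → 1 H
  atom 13: C, bond orders sum to 4 (valence 4) → 0 H
  atom 14: N, bond orders sum to 3 (valence 3) → 0 H
  atom 15: C, bond orders sum to 2 (valence 4) → 2 H
  atom 16: C, bond orders sum to 3 (valence 4) → 1 H
  atom 17: C, bond orders sum to 4 (valence 4) → 0 H
  atom 18: O, bond orders sum to 2 (valence 2) → 0 H
  atom 19: C, bond orders sum to 1 (valence 4) → 3 H
Total hydrogens: 21.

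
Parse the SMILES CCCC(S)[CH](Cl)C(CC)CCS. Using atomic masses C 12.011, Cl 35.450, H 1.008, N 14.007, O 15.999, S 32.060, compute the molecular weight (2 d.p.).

First, the molecular formula is C10H21ClS2 (counting implicit H from valence).
  C: 10 × 12.011 = 120.110
  Cl: 1 × 35.450 = 35.450
  H: 21 × 1.008 = 21.168
  S: 2 × 32.060 = 64.120
Sum: 10×12.011 + 1×35.450 + 21×1.008 + 2×32.060 = 240.848 → 240.85 g/mol.

240.85 g/mol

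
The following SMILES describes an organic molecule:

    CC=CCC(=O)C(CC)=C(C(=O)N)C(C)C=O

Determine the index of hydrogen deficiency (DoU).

Degree of unsaturation = (number of rings) + (number of π bonds).
Ring closures in the SMILES: 0.
π bonds: 5 double bonds (each 1 DoU) → 5 DoU from unsaturation.
Total DoU = 0 + 5 = 5.

5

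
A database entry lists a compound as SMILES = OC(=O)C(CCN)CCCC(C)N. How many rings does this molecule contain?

0

In SMILES, each pair of matching ring-closure digits denotes one ring-closing bond; the number of such bonds equals the number of independent rings.
Ring-closure bonds here: 0.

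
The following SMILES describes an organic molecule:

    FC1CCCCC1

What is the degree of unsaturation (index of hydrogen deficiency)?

Degree of unsaturation = (number of rings) + (number of π bonds).
Ring closures in the SMILES: 1.
π bonds: none → 0 DoU from unsaturation.
Total DoU = 1 + 0 = 1.

1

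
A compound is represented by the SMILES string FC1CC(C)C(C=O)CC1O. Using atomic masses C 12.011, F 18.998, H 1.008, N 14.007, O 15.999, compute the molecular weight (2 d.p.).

First, the molecular formula is C8H13FO2 (counting implicit H from valence).
  C: 8 × 12.011 = 96.088
  F: 1 × 18.998 = 18.998
  H: 13 × 1.008 = 13.104
  O: 2 × 15.999 = 31.998
Sum: 8×12.011 + 1×18.998 + 13×1.008 + 2×15.999 = 160.188 → 160.19 g/mol.

160.19 g/mol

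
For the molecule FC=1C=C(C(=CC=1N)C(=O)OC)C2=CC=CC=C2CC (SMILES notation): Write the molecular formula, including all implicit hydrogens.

C16H16FNO2

Walk through each heavy atom and fill implicit hydrogens from standard valence (C 4, N 3, O 2, S 2, halogen 1):
  atom 1: F (halogen, monovalent) → 0 H
  atom 2: C, bond orders sum to 4 (valence 4) → 0 H
  atom 3: C, bond orders sum to 3 (valence 4) → 1 H
  atom 4: C, bond orders sum to 4 (valence 4) → 0 H
  atom 5: C, bond orders sum to 4 (valence 4) → 0 H
  atom 6: C, bond orders sum to 3 (valence 4) → 1 H
  atom 7: C, bond orders sum to 4 (valence 4) → 0 H
  atom 8: N, bond orders sum to 1 (valence 3) → 2 H
  atom 9: C, bond orders sum to 4 (valence 4) → 0 H
  atom 10: O, bond orders sum to 2 (valence 2) → 0 H
  atom 11: O, bond orders sum to 2 (valence 2) → 0 H
  atom 12: C, bond orders sum to 1 (valence 4) → 3 H
  atom 13: C, bond orders sum to 4 (valence 4) → 0 H
  atom 14: C, bond orders sum to 3 (valence 4) → 1 H
  atom 15: C, bond orders sum to 3 (valence 4) → 1 H
  atom 16: C, bond orders sum to 3 (valence 4) → 1 H
  atom 17: C, bond orders sum to 3 (valence 4) → 1 H
  atom 18: C, bond orders sum to 4 (valence 4) → 0 H
  atom 19: C, bond orders sum to 2 (valence 4) → 2 H
  atom 20: C, bond orders sum to 1 (valence 4) → 3 H
Totals → C:16, H:16, F:1, N:1, O:2.
In Hill order: C16H16FNO2.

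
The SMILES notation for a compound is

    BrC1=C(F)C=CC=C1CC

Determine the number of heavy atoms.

10

Every atom symbol written in the SMILES (organic subset) is one heavy atom; implicit H are not written.
Heavy atoms by element → Br:1, C:8, F:1.
Total: 10.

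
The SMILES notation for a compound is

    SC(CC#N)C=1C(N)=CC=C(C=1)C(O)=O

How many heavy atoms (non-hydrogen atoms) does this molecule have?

15

Every atom symbol written in the SMILES (organic subset) is one heavy atom; implicit H are not written.
Heavy atoms by element → C:10, N:2, O:2, S:1.
Total: 15.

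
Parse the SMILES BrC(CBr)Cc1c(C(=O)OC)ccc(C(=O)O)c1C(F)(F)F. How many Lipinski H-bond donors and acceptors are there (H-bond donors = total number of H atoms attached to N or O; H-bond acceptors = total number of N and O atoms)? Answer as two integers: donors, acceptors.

Donors: find every N or O and count the H atoms it carries.
  atom 9 (O): bond orders sum to 2 → 0 H
  atom 10 (O): bond orders sum to 2 → 0 H
  atom 16 (O): bond orders sum to 2 → 0 H
  atom 17 (O): bond orders sum to 1 → 1 H
Lipinski HBD = 1.
Acceptors: N atoms = 0, O atoms = 4 → HBA = 4.

1, 4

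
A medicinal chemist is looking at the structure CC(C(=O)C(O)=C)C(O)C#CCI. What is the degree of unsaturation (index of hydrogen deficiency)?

4

Molecular formula: C9H11IO3.
DoU = (2C + 2 + N − H − X) / 2, where X is the halogen count and O/S are ignored.
    = (2·9 + 2 + 0 − 11 − 1) / 2 = 8 / 2 = 4.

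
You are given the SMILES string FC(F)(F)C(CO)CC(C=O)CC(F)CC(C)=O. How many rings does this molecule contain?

0

In SMILES, each pair of matching ring-closure digits denotes one ring-closing bond; the number of such bonds equals the number of independent rings.
Ring-closure bonds here: 0.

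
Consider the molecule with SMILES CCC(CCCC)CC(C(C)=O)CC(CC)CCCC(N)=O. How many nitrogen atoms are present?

1

Scan the SMILES for N atoms (remember two-letter symbols like Cl and Br are single atoms).
Nitrogen count: 1.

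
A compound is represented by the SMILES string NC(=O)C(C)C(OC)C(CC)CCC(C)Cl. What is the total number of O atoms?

Scan the SMILES for O atoms (remember two-letter symbols like Cl and Br are single atoms).
Oxygen count: 2.

2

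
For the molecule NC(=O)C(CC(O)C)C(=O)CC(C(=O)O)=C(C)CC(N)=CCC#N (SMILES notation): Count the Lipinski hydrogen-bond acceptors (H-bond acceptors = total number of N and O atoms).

N atoms: 3; O atoms: 5.
Lipinski HBA = 3 + 5 = 8.

8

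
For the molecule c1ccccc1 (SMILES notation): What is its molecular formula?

Walk through each heavy atom and fill implicit hydrogens from standard valence (C 4, N 3, O 2, S 2, halogen 1); for lowercase aromatic atoms, an aromatic c carries 1 H when it has two neighbours and 0 H with three, and aromatic n carries 0 H:
  atom 1: aromatic c, 2 neighbours → 1 H
  atom 2: aromatic c, 2 neighbours → 1 H
  atom 3: aromatic c, 2 neighbours → 1 H
  atom 4: aromatic c, 2 neighbours → 1 H
  atom 5: aromatic c, 2 neighbours → 1 H
  atom 6: aromatic c, 2 neighbours → 1 H
Totals → C:6, H:6.
In Hill order: C6H6.

C6H6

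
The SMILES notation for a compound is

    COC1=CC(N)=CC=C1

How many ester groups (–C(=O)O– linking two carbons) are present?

Scan the SMILES for the ester motif — none present.
Groups that are present: 1 ether, 1 primary amine.

0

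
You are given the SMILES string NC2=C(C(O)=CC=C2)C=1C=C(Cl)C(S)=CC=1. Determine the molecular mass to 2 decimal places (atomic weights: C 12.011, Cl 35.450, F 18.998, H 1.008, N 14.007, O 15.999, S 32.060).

First, the molecular formula is C12H10ClNOS (counting implicit H from valence).
  C: 12 × 12.011 = 144.132
  Cl: 1 × 35.450 = 35.450
  H: 10 × 1.008 = 10.080
  N: 1 × 14.007 = 14.007
  O: 1 × 15.999 = 15.999
  S: 1 × 32.060 = 32.060
Sum: 12×12.011 + 1×35.450 + 10×1.008 + 1×14.007 + 1×15.999 + 1×32.060 = 251.728 → 251.73 g/mol.

251.73 g/mol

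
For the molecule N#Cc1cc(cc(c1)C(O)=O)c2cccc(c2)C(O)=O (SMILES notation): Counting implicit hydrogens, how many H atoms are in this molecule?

Walk through each heavy atom and fill implicit hydrogens from standard valence (C 4, N 3, O 2, S 2, halogen 1); for lowercase aromatic atoms, an aromatic c carries 1 H when it has two neighbours and 0 H with three, and aromatic n carries 0 H:
  atom 1: N, bond orders sum to 3 (valence 3) → 0 H
  atom 2: C, bond orders sum to 4 (valence 4) → 0 H
  atom 3: aromatic c, 3 neighbours → 0 H
  atom 4: aromatic c, 2 neighbours → 1 H
  atom 5: aromatic c, 3 neighbours → 0 H
  atom 6: aromatic c, 2 neighbours → 1 H
  atom 7: aromatic c, 3 neighbours → 0 H
  atom 8: aromatic c, 2 neighbours → 1 H
  atom 9: C, bond orders sum to 4 (valence 4) → 0 H
  atom 10: O, bond orders sum to 1 (valence 2) → 1 H
  atom 11: O, bond orders sum to 2 (valence 2) → 0 H
  atom 12: aromatic c, 3 neighbours → 0 H
  atom 13: aromatic c, 2 neighbours → 1 H
  atom 14: aromatic c, 2 neighbours → 1 H
  atom 15: aromatic c, 2 neighbours → 1 H
  atom 16: aromatic c, 3 neighbours → 0 H
  atom 17: aromatic c, 2 neighbours → 1 H
  atom 18: C, bond orders sum to 4 (valence 4) → 0 H
  atom 19: O, bond orders sum to 1 (valence 2) → 1 H
  atom 20: O, bond orders sum to 2 (valence 2) → 0 H
Total hydrogens: 9.

9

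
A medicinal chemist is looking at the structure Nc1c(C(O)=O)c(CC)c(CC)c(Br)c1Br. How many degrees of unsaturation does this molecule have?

5

Molecular formula: C11H13Br2NO2.
DoU = (2C + 2 + N − H − X) / 2, where X is the halogen count and O/S are ignored.
    = (2·11 + 2 + 1 − 13 − 2) / 2 = 10 / 2 = 5.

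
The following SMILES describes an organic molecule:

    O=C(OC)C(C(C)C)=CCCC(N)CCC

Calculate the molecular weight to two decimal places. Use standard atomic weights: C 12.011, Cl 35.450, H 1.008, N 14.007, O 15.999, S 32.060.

First, the molecular formula is C13H25NO2 (counting implicit H from valence).
  C: 13 × 12.011 = 156.143
  H: 25 × 1.008 = 25.200
  N: 1 × 14.007 = 14.007
  O: 2 × 15.999 = 31.998
Sum: 13×12.011 + 25×1.008 + 1×14.007 + 2×15.999 = 227.348 → 227.35 g/mol.

227.35 g/mol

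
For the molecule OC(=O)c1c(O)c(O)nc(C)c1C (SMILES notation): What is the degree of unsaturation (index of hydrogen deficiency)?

Molecular formula: C8H9NO4.
DoU = (2C + 2 + N − H − X) / 2, where X is the halogen count and O/S are ignored.
    = (2·8 + 2 + 1 − 9 − 0) / 2 = 10 / 2 = 5.

5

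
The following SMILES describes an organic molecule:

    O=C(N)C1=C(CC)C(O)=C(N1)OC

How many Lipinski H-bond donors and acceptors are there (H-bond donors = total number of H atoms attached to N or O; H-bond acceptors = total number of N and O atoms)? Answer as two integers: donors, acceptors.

Donors: find every N or O and count the H atoms it carries.
  atom 1 (O): bond orders sum to 2 → 0 H
  atom 3 (N): bond orders sum to 1 → 2 H
  atom 9 (O): bond orders sum to 1 → 1 H
  atom 11 (N): bond orders sum to 2 → 1 H
  atom 12 (O): bond orders sum to 2 → 0 H
Lipinski HBD = 4.
Acceptors: N atoms = 2, O atoms = 3 → HBA = 5.

4, 5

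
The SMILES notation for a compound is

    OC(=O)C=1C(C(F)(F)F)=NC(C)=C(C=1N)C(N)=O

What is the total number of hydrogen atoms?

8

Walk through each heavy atom and fill implicit hydrogens from standard valence (C 4, N 3, O 2, S 2, halogen 1):
  atom 1: O, bond orders sum to 1 (valence 2) → 1 H
  atom 2: C, bond orders sum to 4 (valence 4) → 0 H
  atom 3: O, bond orders sum to 2 (valence 2) → 0 H
  atom 4: C, bond orders sum to 4 (valence 4) → 0 H
  atom 5: C, bond orders sum to 4 (valence 4) → 0 H
  atom 6: C, bond orders sum to 4 (valence 4) → 0 H
  atom 7: F (halogen, monovalent) → 0 H
  atom 8: F (halogen, monovalent) → 0 H
  atom 9: F (halogen, monovalent) → 0 H
  atom 10: N, bond orders sum to 3 (valence 3) → 0 H
  atom 11: C, bond orders sum to 4 (valence 4) → 0 H
  atom 12: C, bond orders sum to 1 (valence 4) → 3 H
  atom 13: C, bond orders sum to 4 (valence 4) → 0 H
  atom 14: C, bond orders sum to 4 (valence 4) → 0 H
  atom 15: N, bond orders sum to 1 (valence 3) → 2 H
  atom 16: C, bond orders sum to 4 (valence 4) → 0 H
  atom 17: N, bond orders sum to 1 (valence 3) → 2 H
  atom 18: O, bond orders sum to 2 (valence 2) → 0 H
Total hydrogens: 8.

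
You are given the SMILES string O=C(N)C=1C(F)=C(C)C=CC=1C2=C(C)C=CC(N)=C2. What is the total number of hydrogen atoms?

15

Walk through each heavy atom and fill implicit hydrogens from standard valence (C 4, N 3, O 2, S 2, halogen 1):
  atom 1: O, bond orders sum to 2 (valence 2) → 0 H
  atom 2: C, bond orders sum to 4 (valence 4) → 0 H
  atom 3: N, bond orders sum to 1 (valence 3) → 2 H
  atom 4: C, bond orders sum to 4 (valence 4) → 0 H
  atom 5: C, bond orders sum to 4 (valence 4) → 0 H
  atom 6: F (halogen, monovalent) → 0 H
  atom 7: C, bond orders sum to 4 (valence 4) → 0 H
  atom 8: C, bond orders sum to 1 (valence 4) → 3 H
  atom 9: C, bond orders sum to 3 (valence 4) → 1 H
  atom 10: C, bond orders sum to 3 (valence 4) → 1 H
  atom 11: C, bond orders sum to 4 (valence 4) → 0 H
  atom 12: C, bond orders sum to 4 (valence 4) → 0 H
  atom 13: C, bond orders sum to 4 (valence 4) → 0 H
  atom 14: C, bond orders sum to 1 (valence 4) → 3 H
  atom 15: C, bond orders sum to 3 (valence 4) → 1 H
  atom 16: C, bond orders sum to 3 (valence 4) → 1 H
  atom 17: C, bond orders sum to 4 (valence 4) → 0 H
  atom 18: N, bond orders sum to 1 (valence 3) → 2 H
  atom 19: C, bond orders sum to 3 (valence 4) → 1 H
Total hydrogens: 15.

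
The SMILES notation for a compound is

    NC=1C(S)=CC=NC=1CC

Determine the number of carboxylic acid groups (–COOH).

Scan the SMILES for the carboxylic acid motif — none present.
Groups that are present: 1 primary amine, 1 thiol.

0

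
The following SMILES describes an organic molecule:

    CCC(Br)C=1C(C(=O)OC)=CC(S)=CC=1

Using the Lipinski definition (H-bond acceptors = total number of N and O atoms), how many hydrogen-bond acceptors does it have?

N atoms: 0; O atoms: 2.
Lipinski HBA = 0 + 2 = 2.

2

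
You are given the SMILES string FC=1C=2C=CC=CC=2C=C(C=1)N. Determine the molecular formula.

C10H8FN

Walk through each heavy atom and fill implicit hydrogens from standard valence (C 4, N 3, O 2, S 2, halogen 1):
  atom 1: F (halogen, monovalent) → 0 H
  atom 2: C, bond orders sum to 4 (valence 4) → 0 H
  atom 3: C, bond orders sum to 4 (valence 4) → 0 H
  atom 4: C, bond orders sum to 3 (valence 4) → 1 H
  atom 5: C, bond orders sum to 3 (valence 4) → 1 H
  atom 6: C, bond orders sum to 3 (valence 4) → 1 H
  atom 7: C, bond orders sum to 3 (valence 4) → 1 H
  atom 8: C, bond orders sum to 4 (valence 4) → 0 H
  atom 9: C, bond orders sum to 3 (valence 4) → 1 H
  atom 10: C, bond orders sum to 4 (valence 4) → 0 H
  atom 11: C, bond orders sum to 3 (valence 4) → 1 H
  atom 12: N, bond orders sum to 1 (valence 3) → 2 H
Totals → C:10, H:8, F:1, N:1.
In Hill order: C10H8FN.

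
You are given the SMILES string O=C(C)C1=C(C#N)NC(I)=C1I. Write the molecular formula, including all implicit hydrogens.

C7H4I2N2O

Walk through each heavy atom and fill implicit hydrogens from standard valence (C 4, N 3, O 2, S 2, halogen 1):
  atom 1: O, bond orders sum to 2 (valence 2) → 0 H
  atom 2: C, bond orders sum to 4 (valence 4) → 0 H
  atom 3: C, bond orders sum to 1 (valence 4) → 3 H
  atom 4: C, bond orders sum to 4 (valence 4) → 0 H
  atom 5: C, bond orders sum to 4 (valence 4) → 0 H
  atom 6: C, bond orders sum to 4 (valence 4) → 0 H
  atom 7: N, bond orders sum to 3 (valence 3) → 0 H
  atom 8: N, bond orders sum to 2 (valence 3) → 1 H
  atom 9: C, bond orders sum to 4 (valence 4) → 0 H
  atom 10: I (halogen, monovalent) → 0 H
  atom 11: C, bond orders sum to 4 (valence 4) → 0 H
  atom 12: I (halogen, monovalent) → 0 H
Totals → C:7, H:4, I:2, N:2, O:1.
In Hill order: C7H4I2N2O.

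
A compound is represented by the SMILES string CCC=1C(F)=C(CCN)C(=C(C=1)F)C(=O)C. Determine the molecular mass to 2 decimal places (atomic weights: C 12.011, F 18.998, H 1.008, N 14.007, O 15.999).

227.25 g/mol

First, the molecular formula is C12H15F2NO (counting implicit H from valence).
  C: 12 × 12.011 = 144.132
  F: 2 × 18.998 = 37.996
  H: 15 × 1.008 = 15.120
  N: 1 × 14.007 = 14.007
  O: 1 × 15.999 = 15.999
Sum: 12×12.011 + 2×18.998 + 15×1.008 + 1×14.007 + 1×15.999 = 227.254 → 227.25 g/mol.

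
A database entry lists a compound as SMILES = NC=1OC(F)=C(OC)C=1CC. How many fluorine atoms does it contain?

1

Scan the SMILES for F atoms (remember two-letter symbols like Cl and Br are single atoms).
Fluorine count: 1.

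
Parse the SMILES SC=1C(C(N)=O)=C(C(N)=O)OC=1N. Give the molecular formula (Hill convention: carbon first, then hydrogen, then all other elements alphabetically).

C6H7N3O3S

Walk through each heavy atom and fill implicit hydrogens from standard valence (C 4, N 3, O 2, S 2, halogen 1):
  atom 1: S, bond orders sum to 1 (valence 2) → 1 H
  atom 2: C, bond orders sum to 4 (valence 4) → 0 H
  atom 3: C, bond orders sum to 4 (valence 4) → 0 H
  atom 4: C, bond orders sum to 4 (valence 4) → 0 H
  atom 5: N, bond orders sum to 1 (valence 3) → 2 H
  atom 6: O, bond orders sum to 2 (valence 2) → 0 H
  atom 7: C, bond orders sum to 4 (valence 4) → 0 H
  atom 8: C, bond orders sum to 4 (valence 4) → 0 H
  atom 9: N, bond orders sum to 1 (valence 3) → 2 H
  atom 10: O, bond orders sum to 2 (valence 2) → 0 H
  atom 11: O, bond orders sum to 2 (valence 2) → 0 H
  atom 12: C, bond orders sum to 4 (valence 4) → 0 H
  atom 13: N, bond orders sum to 1 (valence 3) → 2 H
Totals → C:6, H:7, N:3, O:3, S:1.
In Hill order: C6H7N3O3S.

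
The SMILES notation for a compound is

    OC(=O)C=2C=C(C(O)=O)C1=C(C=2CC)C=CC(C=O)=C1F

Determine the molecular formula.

Walk through each heavy atom and fill implicit hydrogens from standard valence (C 4, N 3, O 2, S 2, halogen 1):
  atom 1: O, bond orders sum to 1 (valence 2) → 1 H
  atom 2: C, bond orders sum to 4 (valence 4) → 0 H
  atom 3: O, bond orders sum to 2 (valence 2) → 0 H
  atom 4: C, bond orders sum to 4 (valence 4) → 0 H
  atom 5: C, bond orders sum to 3 (valence 4) → 1 H
  atom 6: C, bond orders sum to 4 (valence 4) → 0 H
  atom 7: C, bond orders sum to 4 (valence 4) → 0 H
  atom 8: O, bond orders sum to 1 (valence 2) → 1 H
  atom 9: O, bond orders sum to 2 (valence 2) → 0 H
  atom 10: C, bond orders sum to 4 (valence 4) → 0 H
  atom 11: C, bond orders sum to 4 (valence 4) → 0 H
  atom 12: C, bond orders sum to 4 (valence 4) → 0 H
  atom 13: C, bond orders sum to 2 (valence 4) → 2 H
  atom 14: C, bond orders sum to 1 (valence 4) → 3 H
  atom 15: C, bond orders sum to 3 (valence 4) → 1 H
  atom 16: C, bond orders sum to 3 (valence 4) → 1 H
  atom 17: C, bond orders sum to 4 (valence 4) → 0 H
  atom 18: C, bond orders sum to 3 (valence 4) → 1 H
  atom 19: O, bond orders sum to 2 (valence 2) → 0 H
  atom 20: C, bond orders sum to 4 (valence 4) → 0 H
  atom 21: F (halogen, monovalent) → 0 H
Totals → C:15, H:11, F:1, O:5.

C15H11FO5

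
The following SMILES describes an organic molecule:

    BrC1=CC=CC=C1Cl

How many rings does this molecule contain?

In SMILES, each pair of matching ring-closure digits denotes one ring-closing bond; the number of such bonds equals the number of independent rings.
Ring-closure bonds here: 1.

1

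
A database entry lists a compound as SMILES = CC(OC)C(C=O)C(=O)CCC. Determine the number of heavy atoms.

Every atom symbol written in the SMILES (organic subset) is one heavy atom; implicit H are not written.
Heavy atoms by element → C:9, O:3.
Total: 12.

12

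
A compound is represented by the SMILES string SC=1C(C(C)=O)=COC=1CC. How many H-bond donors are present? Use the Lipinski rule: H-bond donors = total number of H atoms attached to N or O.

0

Donors: find every N or O and count the H atoms it carries.
  atom 6 (O): bond orders sum to 2 → 0 H
  atom 8 (O): bond orders sum to 2 → 0 H
Lipinski HBD = 0.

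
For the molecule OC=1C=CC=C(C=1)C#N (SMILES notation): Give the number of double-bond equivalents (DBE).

Molecular formula: C7H5NO.
DoU = (2C + 2 + N − H − X) / 2, where X is the halogen count and O/S are ignored.
    = (2·7 + 2 + 1 − 5 − 0) / 2 = 12 / 2 = 6.

6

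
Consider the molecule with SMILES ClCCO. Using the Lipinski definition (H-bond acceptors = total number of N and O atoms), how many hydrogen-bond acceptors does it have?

N atoms: 0; O atoms: 1.
Lipinski HBA = 0 + 1 = 1.

1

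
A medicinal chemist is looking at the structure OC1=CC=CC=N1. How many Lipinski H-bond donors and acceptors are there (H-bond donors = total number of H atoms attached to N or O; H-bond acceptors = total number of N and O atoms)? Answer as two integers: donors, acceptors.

Donors: find every N or O and count the H atoms it carries.
  atom 1 (O): bond orders sum to 1 → 1 H
  atom 7 (N): bond orders sum to 3 → 0 H
Lipinski HBD = 1.
Acceptors: N atoms = 1, O atoms = 1 → HBA = 2.

1, 2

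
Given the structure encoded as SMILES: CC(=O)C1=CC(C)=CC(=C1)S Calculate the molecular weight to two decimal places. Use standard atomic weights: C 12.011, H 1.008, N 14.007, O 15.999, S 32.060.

First, the molecular formula is C9H10OS (counting implicit H from valence).
  C: 9 × 12.011 = 108.099
  H: 10 × 1.008 = 10.080
  O: 1 × 15.999 = 15.999
  S: 1 × 32.060 = 32.060
Sum: 9×12.011 + 10×1.008 + 1×15.999 + 1×32.060 = 166.238 → 166.24 g/mol.

166.24 g/mol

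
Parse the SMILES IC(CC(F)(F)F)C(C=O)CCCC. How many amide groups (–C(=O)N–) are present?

Scan the SMILES for the amide motif — none present.
Groups that are present: 1 aldehyde.

0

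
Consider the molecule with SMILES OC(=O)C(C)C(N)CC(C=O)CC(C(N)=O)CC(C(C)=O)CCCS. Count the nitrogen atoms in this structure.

2

Scan the SMILES for N atoms (remember two-letter symbols like Cl and Br are single atoms).
Nitrogen count: 2.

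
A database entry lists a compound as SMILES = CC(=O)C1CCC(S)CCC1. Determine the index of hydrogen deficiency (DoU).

2

Molecular formula: C9H16OS.
DoU = (2C + 2 + N − H − X) / 2, where X is the halogen count and O/S are ignored.
    = (2·9 + 2 + 0 − 16 − 0) / 2 = 4 / 2 = 2.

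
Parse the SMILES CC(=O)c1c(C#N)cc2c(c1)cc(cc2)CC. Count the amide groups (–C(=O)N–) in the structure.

Scan the SMILES for the amide motif — none present.
Groups that are present: 1 ketone, 1 nitrile.

0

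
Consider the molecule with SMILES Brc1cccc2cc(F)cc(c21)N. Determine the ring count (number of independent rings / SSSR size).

In SMILES, each pair of matching ring-closure digits denotes one ring-closing bond; the number of such bonds equals the number of independent rings.
Ring-closure bonds here: 2.

2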